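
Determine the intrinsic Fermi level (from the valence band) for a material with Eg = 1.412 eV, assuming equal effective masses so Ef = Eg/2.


Step 1: For an intrinsic semiconductor, the Fermi level sits at midgap.
Step 2: Ef = Eg / 2 = 1.412 / 2 = 0.706 eV

0.706


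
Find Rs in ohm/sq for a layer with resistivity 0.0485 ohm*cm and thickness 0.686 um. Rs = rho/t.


Step 1: Convert thickness to cm: t = 0.686 um = 6.8600e-05 cm
Step 2: Rs = rho / t = 0.0485 / 6.8600e-05
Step 3: Rs = 707.0 ohm/sq

707.0


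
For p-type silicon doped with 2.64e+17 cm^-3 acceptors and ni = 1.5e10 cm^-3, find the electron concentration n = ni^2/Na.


Step 1: Majority hole concentration p ≈ Na = 2.64e+17 cm^-3
Step 2: n = ni^2 / Na = (1.5e10)^2 / 2.64e+17
Step 3: n = 8.52e+02 cm^-3

8.52e+02


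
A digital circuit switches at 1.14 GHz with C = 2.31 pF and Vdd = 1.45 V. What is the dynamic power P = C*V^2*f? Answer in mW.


Step 1: V^2 = 1.45^2 = 2.1025 V^2
Step 2: P = C*V^2*f = 2.31e-12 F * 2.1025 * 1.14e9 Hz
Step 3: P = 5.5367235e-03 W
Step 4: P = 5.537 mW

5.537


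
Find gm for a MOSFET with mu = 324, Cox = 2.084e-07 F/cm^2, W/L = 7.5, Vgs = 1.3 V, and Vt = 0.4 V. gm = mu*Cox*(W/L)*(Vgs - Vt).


Step 1: Vov = Vgs - Vt = 1.3 - 0.4 = 0.9 V
Step 2: gm = mu * Cox * (W/L) * Vov
Step 3: gm = 324 * 2.084e-07 * 7.5 * 0.9 = 4.56e-04 S

4.56e-04


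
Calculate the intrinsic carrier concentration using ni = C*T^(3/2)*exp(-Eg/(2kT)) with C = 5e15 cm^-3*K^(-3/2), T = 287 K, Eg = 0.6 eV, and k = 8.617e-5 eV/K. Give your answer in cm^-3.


Step 1: Compute kT = 8.617e-5 * 287 = 0.02473079 eV
Step 2: Exponent = -Eg/(2kT) = -0.6/(2*0.02473079) = -12.13063
Step 3: T^(3/2) = 287^1.5 = 4862.09
Step 4: ni = 5e15 * 4862.09 * exp(-12.13063) = 1.31e+14 cm^-3

1.31e+14


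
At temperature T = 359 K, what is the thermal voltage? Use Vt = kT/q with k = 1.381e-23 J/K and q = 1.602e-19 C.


Step 1: kT = 1.381e-23 * 359 = 4.95779e-21 J
Step 2: Vt = kT/q = 4.95779e-21 / 1.602e-19
Step 3: Vt = 0.03095 V

0.03095


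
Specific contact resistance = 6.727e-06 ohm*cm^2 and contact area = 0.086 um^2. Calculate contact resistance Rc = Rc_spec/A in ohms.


Step 1: Convert area to cm^2: 0.086 um^2 = 8.6000e-10 cm^2
Step 2: Rc = Rc_spec / A = 6.727e-06 / 8.6000e-10
Step 3: Rc = 7.82e+03 ohms

7.82e+03


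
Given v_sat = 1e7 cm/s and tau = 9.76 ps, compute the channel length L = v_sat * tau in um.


Step 1: tau in seconds = 9.76 ps * 1e-12 = 9.7600e-12 s
Step 2: L = v_sat * tau = 1e7 * 9.7600e-12 = 9.7600e-05 cm
Step 3: L in um = 9.7600e-05 * 1e4 = 0.976 um

0.976


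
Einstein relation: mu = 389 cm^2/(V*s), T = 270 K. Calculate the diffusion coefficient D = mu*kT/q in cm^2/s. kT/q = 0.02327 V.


Step 1: D = mu * (kT/q)
Step 2: D = 389 * 0.02327
Step 3: D = 9.05 cm^2/s

9.05


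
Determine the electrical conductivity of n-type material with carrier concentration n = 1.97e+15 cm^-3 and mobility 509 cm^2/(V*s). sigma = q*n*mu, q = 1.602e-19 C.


Step 1: sigma = q * n * mu
Step 2: sigma = 1.602e-19 * 1.97e+15 * 509
Step 3: sigma = 1.606e-01 S/cm

1.606e-01


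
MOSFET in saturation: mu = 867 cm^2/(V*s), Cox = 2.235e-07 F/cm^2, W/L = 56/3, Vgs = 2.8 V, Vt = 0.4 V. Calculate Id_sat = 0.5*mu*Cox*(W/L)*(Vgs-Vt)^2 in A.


Step 1: Overdrive voltage Vov = Vgs - Vt = 2.8 - 0.4 = 2.4 V
Step 2: W/L = 56/3 = 18.6667
Step 3: Id = 0.5 * 867 * 2.235e-07 * 18.6667 * 2.4^2
Step 4: Id = 1.04e-02 A

1.04e-02


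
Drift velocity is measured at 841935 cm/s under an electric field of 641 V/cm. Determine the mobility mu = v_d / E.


Step 1: mu = v_d / E
Step 2: mu = 841935 / 641
Step 3: mu = 1313.47 cm^2/(V*s)

1313.47


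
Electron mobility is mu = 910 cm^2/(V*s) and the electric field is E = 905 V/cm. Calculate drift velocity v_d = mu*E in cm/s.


Step 1: v_d = mu * E
Step 2: v_d = 910 * 905 = 823550
Step 3: v_d = 8.24e+05 cm/s

8.24e+05


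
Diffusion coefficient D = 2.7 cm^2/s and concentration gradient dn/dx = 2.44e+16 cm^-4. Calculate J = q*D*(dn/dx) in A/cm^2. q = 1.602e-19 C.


Step 1: J = q * D * (dn/dx)
Step 2: J = 1.602e-19 * 2.7 * 2.44e+16
Step 3: J = 1.06e-02 A/cm^2

1.06e-02


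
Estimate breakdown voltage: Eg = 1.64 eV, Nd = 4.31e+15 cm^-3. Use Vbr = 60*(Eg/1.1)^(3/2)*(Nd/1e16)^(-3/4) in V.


Step 1: Eg/1.1 = 1.64/1.1 = 1.490909
Step 2: (Eg/1.1)^1.5 = 1.490909^1.5 = 1.820441
Step 3: (Nd/1e16)^(-0.75) = (0.431)^(-0.75) = 1.879932
Step 4: Vbr = 60 * 1.820441 * 1.879932 = 205.3 V

205.3


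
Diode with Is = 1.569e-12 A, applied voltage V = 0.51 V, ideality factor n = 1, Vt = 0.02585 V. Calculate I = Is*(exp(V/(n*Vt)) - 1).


Step 1: V/(n*Vt) = 0.51/(1*0.02585) = 19.7292
Step 2: exp(19.7292) = 3.7007e+08
Step 3: I = 1.569e-12 * (3.7007e+08 - 1) = 5.81e-04 A

5.81e-04


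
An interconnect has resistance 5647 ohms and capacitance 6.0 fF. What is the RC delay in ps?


Step 1: tau = R * C
Step 2: tau = 5647 * 6.0 fF = 5647 * 6.0e-15 F
Step 3: tau = 3.3882e-11 s = 33.882 ps

33.882


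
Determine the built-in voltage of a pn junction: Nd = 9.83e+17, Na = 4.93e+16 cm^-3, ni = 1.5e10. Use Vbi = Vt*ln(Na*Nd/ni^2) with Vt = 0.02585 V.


Step 1: Compute Na*Nd/ni^2 = 4.93e+16 * 9.83e+17 / (1.5e10)^2 = 2.1539e+14
Step 2: ln(2.1539e+14) = 33.0035
Step 3: Vbi = 0.02585 * 33.0035 = 0.853 V

0.853


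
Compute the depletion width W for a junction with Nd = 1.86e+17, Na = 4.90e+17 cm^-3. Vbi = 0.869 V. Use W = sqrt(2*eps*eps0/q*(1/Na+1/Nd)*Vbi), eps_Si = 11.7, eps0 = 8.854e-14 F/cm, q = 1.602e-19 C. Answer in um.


Step 1: 1/Na + 1/Nd = 1/4.90e+17 + 1/1.86e+17 = 7.41716e-18
Step 2: 2*eps*eps0/q = 2*11.7*8.854e-14/1.602e-19 = 1.293281e+07
Step 3: W^2 = 1.293281e+07 * 7.41716e-18 * 0.869 = 8.33586e-11
Step 4: W = sqrt(8.33586e-11) = 9.130e-06 cm = 0.0913 um

0.0913


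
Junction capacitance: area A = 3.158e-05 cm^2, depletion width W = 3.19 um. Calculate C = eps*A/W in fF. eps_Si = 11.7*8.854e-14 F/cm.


Step 1: eps_Si = 11.7 * 8.854e-14 = 1.035918e-12 F/cm
Step 2: W in cm = 3.19 * 1e-4 = 3.19e-04 cm
Step 3: C = 1.035918e-12 * 3.158e-05 / 3.19e-04 = 1.025526e-13 F
Step 4: C = 102.55 fF

102.55


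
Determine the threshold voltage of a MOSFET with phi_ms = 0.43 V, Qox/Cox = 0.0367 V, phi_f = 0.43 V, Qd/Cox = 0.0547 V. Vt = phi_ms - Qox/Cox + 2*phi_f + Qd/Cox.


Step 1: Vt = phi_ms - Qox/Cox + 2*phi_f + Qd/Cox
Step 2: Vt = 0.43 - 0.0367 + 2*0.43 + 0.0547
Step 3: Vt = 0.43 - 0.0367 + 0.86 + 0.0547
Step 4: Vt = 1.308 V

1.308


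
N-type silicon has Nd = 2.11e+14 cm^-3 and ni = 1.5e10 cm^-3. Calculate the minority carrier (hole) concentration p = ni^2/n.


Step 1: Since Nd >> ni, n ≈ Nd = 2.11e+14 cm^-3
Step 2: p = ni^2 / n = (1.5e10)^2 / 2.11e+14
Step 3: p = 2.25e20 / 2.11e+14 = 1.07e+06 cm^-3

1.07e+06


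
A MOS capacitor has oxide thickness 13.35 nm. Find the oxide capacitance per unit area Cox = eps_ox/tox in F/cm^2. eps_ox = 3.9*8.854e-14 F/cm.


Step 1: eps_ox = 3.9 * 8.854e-14 = 3.45306e-13 F/cm
Step 2: tox in cm = 13.35 nm * 1e-7 = 1.3350e-06 cm
Step 3: Cox = 3.45306e-13 / 1.3350e-06 = 2.59e-07 F/cm^2

2.59e-07


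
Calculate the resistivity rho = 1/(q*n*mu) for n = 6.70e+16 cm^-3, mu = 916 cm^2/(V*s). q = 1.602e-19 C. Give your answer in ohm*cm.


Step 1: sigma = q * n * mu = 1.602e-19 * 6.70e+16 * 916 = 9.83179e+00 S/cm
Step 2: rho = 1 / sigma = 1 / 9.83179e+00 = 0.1017 ohm*cm

0.1017


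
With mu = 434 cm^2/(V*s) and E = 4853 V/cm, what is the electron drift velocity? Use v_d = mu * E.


Step 1: v_d = mu * E
Step 2: v_d = 434 * 4853 = 2106202
Step 3: v_d = 2.11e+06 cm/s

2.11e+06


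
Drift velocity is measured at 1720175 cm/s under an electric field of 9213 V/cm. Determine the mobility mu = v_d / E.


Step 1: mu = v_d / E
Step 2: mu = 1720175 / 9213
Step 3: mu = 186.71 cm^2/(V*s)

186.71


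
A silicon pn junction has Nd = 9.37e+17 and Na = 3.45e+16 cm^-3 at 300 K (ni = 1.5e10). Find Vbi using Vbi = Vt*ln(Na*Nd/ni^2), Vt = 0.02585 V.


Step 1: Compute Na*Nd/ni^2 = 3.45e+16 * 9.37e+17 / (1.5e10)^2 = 1.4367e+14
Step 2: ln(1.4367e+14) = 32.5985
Step 3: Vbi = 0.02585 * 32.5985 = 0.843 V

0.843


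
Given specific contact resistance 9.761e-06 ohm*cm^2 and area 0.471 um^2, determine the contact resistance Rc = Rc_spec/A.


Step 1: Convert area to cm^2: 0.471 um^2 = 4.7100e-09 cm^2
Step 2: Rc = Rc_spec / A = 9.761e-06 / 4.7100e-09
Step 3: Rc = 2.07e+03 ohms

2.07e+03


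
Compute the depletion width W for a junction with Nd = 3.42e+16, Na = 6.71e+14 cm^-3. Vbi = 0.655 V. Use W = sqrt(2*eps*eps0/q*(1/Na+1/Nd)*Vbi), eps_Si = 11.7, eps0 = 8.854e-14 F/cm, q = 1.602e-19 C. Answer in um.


Step 1: 1/Na + 1/Nd = 1/6.71e+14 + 1/3.42e+16 = 1.51955e-15
Step 2: 2*eps*eps0/q = 2*11.7*8.854e-14/1.602e-19 = 1.293281e+07
Step 3: W^2 = 1.293281e+07 * 1.51955e-15 * 0.655 = 1.28721e-08
Step 4: W = sqrt(1.28721e-08) = 1.135e-04 cm = 1.135 um

1.135


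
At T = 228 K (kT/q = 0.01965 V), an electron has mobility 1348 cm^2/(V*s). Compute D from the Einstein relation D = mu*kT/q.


Step 1: D = mu * (kT/q)
Step 2: D = 1348 * 0.01965
Step 3: D = 26.49 cm^2/s

26.49


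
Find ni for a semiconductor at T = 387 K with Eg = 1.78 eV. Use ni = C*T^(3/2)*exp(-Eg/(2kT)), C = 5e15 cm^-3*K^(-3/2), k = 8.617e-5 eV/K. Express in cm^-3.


Step 1: Compute kT = 8.617e-5 * 387 = 0.03334779 eV
Step 2: Exponent = -Eg/(2kT) = -1.78/(2*0.03334779) = -26.68843
Step 3: T^(3/2) = 387^1.5 = 7613.19
Step 4: ni = 5e15 * 7613.19 * exp(-26.68843) = 9.77e+07 cm^-3

9.77e+07


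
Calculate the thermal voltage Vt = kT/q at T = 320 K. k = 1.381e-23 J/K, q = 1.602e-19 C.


Step 1: kT = 1.381e-23 * 320 = 4.4192e-21 J
Step 2: Vt = kT/q = 4.4192e-21 / 1.602e-19
Step 3: Vt = 0.02759 V

0.02759


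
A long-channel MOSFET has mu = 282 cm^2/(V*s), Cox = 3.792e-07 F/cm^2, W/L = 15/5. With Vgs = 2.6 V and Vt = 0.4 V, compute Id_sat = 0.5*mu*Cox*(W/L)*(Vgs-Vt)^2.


Step 1: Overdrive voltage Vov = Vgs - Vt = 2.6 - 0.4 = 2.2 V
Step 2: W/L = 15/5 = 3
Step 3: Id = 0.5 * 282 * 3.792e-07 * 3 * 2.2^2
Step 4: Id = 7.76e-04 A

7.76e-04


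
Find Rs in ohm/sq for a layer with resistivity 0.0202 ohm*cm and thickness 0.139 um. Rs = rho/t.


Step 1: Convert thickness to cm: t = 0.139 um = 1.3900e-05 cm
Step 2: Rs = rho / t = 0.0202 / 1.3900e-05
Step 3: Rs = 1453.2 ohm/sq

1453.2


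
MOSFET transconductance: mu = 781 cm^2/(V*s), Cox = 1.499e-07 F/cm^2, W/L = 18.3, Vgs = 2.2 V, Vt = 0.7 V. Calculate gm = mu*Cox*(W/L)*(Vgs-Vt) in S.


Step 1: Vov = Vgs - Vt = 2.2 - 0.7 = 1.5 V
Step 2: gm = mu * Cox * (W/L) * Vov
Step 3: gm = 781 * 1.499e-07 * 18.3 * 1.5 = 3.21e-03 S

3.21e-03


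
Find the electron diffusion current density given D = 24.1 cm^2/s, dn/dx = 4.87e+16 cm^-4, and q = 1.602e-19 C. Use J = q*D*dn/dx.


Step 1: J = q * D * (dn/dx)
Step 2: J = 1.602e-19 * 24.1 * 4.87e+16
Step 3: J = 1.88e-01 A/cm^2

1.88e-01


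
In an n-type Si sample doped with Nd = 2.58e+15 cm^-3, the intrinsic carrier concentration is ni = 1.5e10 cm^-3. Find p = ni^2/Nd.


Step 1: Since Nd >> ni, n ≈ Nd = 2.58e+15 cm^-3
Step 2: p = ni^2 / n = (1.5e10)^2 / 2.58e+15
Step 3: p = 2.25e20 / 2.58e+15 = 8.72e+04 cm^-3

8.72e+04


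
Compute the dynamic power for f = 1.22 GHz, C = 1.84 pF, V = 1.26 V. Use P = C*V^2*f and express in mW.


Step 1: V^2 = 1.26^2 = 1.5876 V^2
Step 2: P = C*V^2*f = 1.84e-12 F * 1.5876 * 1.22e9 Hz
Step 3: P = 3.56384448e-03 W
Step 4: P = 3.564 mW

3.564


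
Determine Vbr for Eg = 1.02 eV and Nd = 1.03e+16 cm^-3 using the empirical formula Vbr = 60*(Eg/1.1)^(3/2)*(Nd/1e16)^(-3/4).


Step 1: Eg/1.1 = 1.02/1.1 = 0.927273
Step 2: (Eg/1.1)^1.5 = 0.927273^1.5 = 0.892918
Step 3: (Nd/1e16)^(-0.75) = (1.03)^(-0.75) = 0.978075
Step 4: Vbr = 60 * 0.892918 * 0.978075 = 52.4 V

52.4


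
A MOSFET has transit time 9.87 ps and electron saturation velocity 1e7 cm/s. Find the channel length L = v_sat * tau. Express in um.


Step 1: tau in seconds = 9.87 ps * 1e-12 = 9.8700e-12 s
Step 2: L = v_sat * tau = 1e7 * 9.8700e-12 = 9.8700e-05 cm
Step 3: L in um = 9.8700e-05 * 1e4 = 0.987 um

0.987


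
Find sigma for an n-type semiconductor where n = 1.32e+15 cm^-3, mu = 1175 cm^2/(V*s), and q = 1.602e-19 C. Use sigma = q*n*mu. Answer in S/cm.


Step 1: sigma = q * n * mu
Step 2: sigma = 1.602e-19 * 1.32e+15 * 1175
Step 3: sigma = 2.485e-01 S/cm

2.485e-01


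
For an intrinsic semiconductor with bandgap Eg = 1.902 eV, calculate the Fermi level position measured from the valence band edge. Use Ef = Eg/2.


Step 1: For an intrinsic semiconductor, the Fermi level sits at midgap.
Step 2: Ef = Eg / 2 = 1.902 / 2 = 0.951 eV

0.951


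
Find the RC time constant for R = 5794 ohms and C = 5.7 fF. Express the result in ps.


Step 1: tau = R * C
Step 2: tau = 5794 * 5.7 fF = 5794 * 5.7e-15 F
Step 3: tau = 3.30258e-11 s = 33.0258 ps

33.0258


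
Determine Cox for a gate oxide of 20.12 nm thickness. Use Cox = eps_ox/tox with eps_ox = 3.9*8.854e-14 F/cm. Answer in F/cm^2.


Step 1: eps_ox = 3.9 * 8.854e-14 = 3.45306e-13 F/cm
Step 2: tox in cm = 20.12 nm * 1e-7 = 2.0120e-06 cm
Step 3: Cox = 3.45306e-13 / 2.0120e-06 = 1.72e-07 F/cm^2

1.72e-07


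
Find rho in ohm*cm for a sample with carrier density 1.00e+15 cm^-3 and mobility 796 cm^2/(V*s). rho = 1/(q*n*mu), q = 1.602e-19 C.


Step 1: sigma = q * n * mu = 1.602e-19 * 1.00e+15 * 796 = 1.27519e-01 S/cm
Step 2: rho = 1 / sigma = 1 / 1.27519e-01 = 7.842 ohm*cm

7.842


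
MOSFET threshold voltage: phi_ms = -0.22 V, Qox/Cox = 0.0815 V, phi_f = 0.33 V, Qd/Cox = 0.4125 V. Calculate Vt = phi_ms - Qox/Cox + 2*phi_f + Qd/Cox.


Step 1: Vt = phi_ms - Qox/Cox + 2*phi_f + Qd/Cox
Step 2: Vt = -0.22 - 0.0815 + 2*0.33 + 0.4125
Step 3: Vt = -0.22 - 0.0815 + 0.66 + 0.4125
Step 4: Vt = 0.771 V

0.771


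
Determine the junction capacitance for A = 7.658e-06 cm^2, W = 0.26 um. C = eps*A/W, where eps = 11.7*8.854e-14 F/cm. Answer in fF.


Step 1: eps_Si = 11.7 * 8.854e-14 = 1.035918e-12 F/cm
Step 2: W in cm = 0.26 * 1e-4 = 2.60e-05 cm
Step 3: C = 1.035918e-12 * 7.658e-06 / 2.60e-05 = 3.051177e-13 F
Step 4: C = 305.12 fF

305.12


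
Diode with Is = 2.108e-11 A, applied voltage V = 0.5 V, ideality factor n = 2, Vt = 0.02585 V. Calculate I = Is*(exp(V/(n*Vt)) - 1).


Step 1: V/(n*Vt) = 0.5/(2*0.02585) = 9.6712
Step 2: exp(9.6712) = 1.5854e+04
Step 3: I = 2.108e-11 * (1.5854e+04 - 1) = 3.34e-07 A

3.34e-07


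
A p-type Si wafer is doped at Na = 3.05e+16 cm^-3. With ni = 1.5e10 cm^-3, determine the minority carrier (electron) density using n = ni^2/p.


Step 1: Majority hole concentration p ≈ Na = 3.05e+16 cm^-3
Step 2: n = ni^2 / Na = (1.5e10)^2 / 3.05e+16
Step 3: n = 7.38e+03 cm^-3

7.38e+03


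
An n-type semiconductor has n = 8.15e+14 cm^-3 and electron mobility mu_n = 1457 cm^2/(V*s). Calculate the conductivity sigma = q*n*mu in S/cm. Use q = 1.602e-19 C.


Step 1: sigma = q * n * mu
Step 2: sigma = 1.602e-19 * 8.15e+14 * 1457
Step 3: sigma = 1.902e-01 S/cm

1.902e-01


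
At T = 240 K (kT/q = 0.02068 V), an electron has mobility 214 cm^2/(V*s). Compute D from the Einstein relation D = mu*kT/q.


Step 1: D = mu * (kT/q)
Step 2: D = 214 * 0.02068
Step 3: D = 4.43 cm^2/s

4.43


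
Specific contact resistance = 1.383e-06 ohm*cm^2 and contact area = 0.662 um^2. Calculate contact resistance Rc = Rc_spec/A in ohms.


Step 1: Convert area to cm^2: 0.662 um^2 = 6.6200e-09 cm^2
Step 2: Rc = Rc_spec / A = 1.383e-06 / 6.6200e-09
Step 3: Rc = 2.09e+02 ohms

2.09e+02


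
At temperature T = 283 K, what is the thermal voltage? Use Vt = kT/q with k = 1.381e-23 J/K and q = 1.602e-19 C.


Step 1: kT = 1.381e-23 * 283 = 3.90823e-21 J
Step 2: Vt = kT/q = 3.90823e-21 / 1.602e-19
Step 3: Vt = 0.0244 V

0.0244


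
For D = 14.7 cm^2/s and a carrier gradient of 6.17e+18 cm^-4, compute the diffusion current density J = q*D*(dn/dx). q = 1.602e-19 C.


Step 1: J = q * D * (dn/dx)
Step 2: J = 1.602e-19 * 14.7 * 6.17e+18
Step 3: J = 1.45e+01 A/cm^2

1.45e+01


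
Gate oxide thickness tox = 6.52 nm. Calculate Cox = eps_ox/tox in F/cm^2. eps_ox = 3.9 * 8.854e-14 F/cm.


Step 1: eps_ox = 3.9 * 8.854e-14 = 3.45306e-13 F/cm
Step 2: tox in cm = 6.52 nm * 1e-7 = 6.5200e-07 cm
Step 3: Cox = 3.45306e-13 / 6.5200e-07 = 5.30e-07 F/cm^2

5.30e-07


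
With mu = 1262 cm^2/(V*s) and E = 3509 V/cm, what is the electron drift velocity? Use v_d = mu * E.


Step 1: v_d = mu * E
Step 2: v_d = 1262 * 3509 = 4428358
Step 3: v_d = 4.43e+06 cm/s

4.43e+06


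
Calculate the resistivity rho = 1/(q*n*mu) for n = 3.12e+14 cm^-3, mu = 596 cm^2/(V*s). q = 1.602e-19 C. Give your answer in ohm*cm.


Step 1: sigma = q * n * mu = 1.602e-19 * 3.12e+14 * 596 = 2.97895e-02 S/cm
Step 2: rho = 1 / sigma = 1 / 2.97895e-02 = 33.57 ohm*cm

33.57


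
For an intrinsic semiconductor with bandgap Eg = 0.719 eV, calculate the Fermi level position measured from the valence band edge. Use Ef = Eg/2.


Step 1: For an intrinsic semiconductor, the Fermi level sits at midgap.
Step 2: Ef = Eg / 2 = 0.719 / 2 = 0.3595 eV

0.3595


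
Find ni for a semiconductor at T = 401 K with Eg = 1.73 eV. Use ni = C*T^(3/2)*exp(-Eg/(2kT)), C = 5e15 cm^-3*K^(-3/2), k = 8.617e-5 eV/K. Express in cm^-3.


Step 1: Compute kT = 8.617e-5 * 401 = 0.03455417 eV
Step 2: Exponent = -Eg/(2kT) = -1.73/(2*0.03455417) = -25.03316
Step 3: T^(3/2) = 401^1.5 = 8030.02
Step 4: ni = 5e15 * 8030.02 * exp(-25.03316) = 5.39e+08 cm^-3

5.39e+08


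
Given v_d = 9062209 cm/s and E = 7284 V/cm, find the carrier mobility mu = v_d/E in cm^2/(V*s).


Step 1: mu = v_d / E
Step 2: mu = 9062209 / 7284
Step 3: mu = 1244.13 cm^2/(V*s)

1244.13


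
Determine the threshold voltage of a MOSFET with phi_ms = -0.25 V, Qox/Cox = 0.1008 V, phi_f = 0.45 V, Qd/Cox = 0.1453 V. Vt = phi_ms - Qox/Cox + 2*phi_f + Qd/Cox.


Step 1: Vt = phi_ms - Qox/Cox + 2*phi_f + Qd/Cox
Step 2: Vt = -0.25 - 0.1008 + 2*0.45 + 0.1453
Step 3: Vt = -0.25 - 0.1008 + 0.9 + 0.1453
Step 4: Vt = 0.6945 V

0.6945


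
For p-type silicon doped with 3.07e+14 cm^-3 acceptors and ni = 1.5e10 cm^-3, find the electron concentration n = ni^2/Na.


Step 1: Majority hole concentration p ≈ Na = 3.07e+14 cm^-3
Step 2: n = ni^2 / Na = (1.5e10)^2 / 3.07e+14
Step 3: n = 7.33e+05 cm^-3

7.33e+05


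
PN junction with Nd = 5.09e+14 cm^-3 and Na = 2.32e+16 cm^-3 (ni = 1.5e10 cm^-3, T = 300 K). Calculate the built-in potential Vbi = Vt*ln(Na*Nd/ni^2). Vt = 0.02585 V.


Step 1: Compute Na*Nd/ni^2 = 2.32e+16 * 5.09e+14 / (1.5e10)^2 = 5.2484e+10
Step 2: ln(5.2484e+10) = 24.6838
Step 3: Vbi = 0.02585 * 24.6838 = 0.638 V

0.638


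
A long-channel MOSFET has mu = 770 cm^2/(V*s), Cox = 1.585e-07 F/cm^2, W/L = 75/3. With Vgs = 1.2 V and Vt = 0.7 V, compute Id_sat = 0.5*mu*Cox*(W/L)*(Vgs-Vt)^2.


Step 1: Overdrive voltage Vov = Vgs - Vt = 1.2 - 0.7 = 0.5 V
Step 2: W/L = 75/3 = 25
Step 3: Id = 0.5 * 770 * 1.585e-07 * 25 * 0.5^2
Step 4: Id = 3.81e-04 A

3.81e-04


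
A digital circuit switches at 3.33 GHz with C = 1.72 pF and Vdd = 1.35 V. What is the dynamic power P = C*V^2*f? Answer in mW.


Step 1: V^2 = 1.35^2 = 1.8225 V^2
Step 2: P = C*V^2*f = 1.72e-12 F * 1.8225 * 3.33e9 Hz
Step 3: P = 1.0438551e-02 W
Step 4: P = 10.439 mW

10.439


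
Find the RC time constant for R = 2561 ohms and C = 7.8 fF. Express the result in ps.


Step 1: tau = R * C
Step 2: tau = 2561 * 7.8 fF = 2561 * 7.8e-15 F
Step 3: tau = 1.99758e-11 s = 19.9758 ps

19.9758


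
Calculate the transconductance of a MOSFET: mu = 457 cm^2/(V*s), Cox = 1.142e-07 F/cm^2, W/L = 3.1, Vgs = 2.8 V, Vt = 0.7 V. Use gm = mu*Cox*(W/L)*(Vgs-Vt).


Step 1: Vov = Vgs - Vt = 2.8 - 0.7 = 2.1 V
Step 2: gm = mu * Cox * (W/L) * Vov
Step 3: gm = 457 * 1.142e-07 * 3.1 * 2.1 = 3.40e-04 S

3.40e-04


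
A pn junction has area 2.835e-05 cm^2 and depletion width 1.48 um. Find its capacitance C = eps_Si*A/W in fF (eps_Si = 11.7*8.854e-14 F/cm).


Step 1: eps_Si = 11.7 * 8.854e-14 = 1.035918e-12 F/cm
Step 2: W in cm = 1.48 * 1e-4 = 1.48e-04 cm
Step 3: C = 1.035918e-12 * 2.835e-05 / 1.48e-04 = 1.984343e-13 F
Step 4: C = 198.43 fF

198.43


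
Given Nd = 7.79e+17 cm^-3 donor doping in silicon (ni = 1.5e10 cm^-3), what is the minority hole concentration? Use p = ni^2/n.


Step 1: Since Nd >> ni, n ≈ Nd = 7.79e+17 cm^-3
Step 2: p = ni^2 / n = (1.5e10)^2 / 7.79e+17
Step 3: p = 2.25e20 / 7.79e+17 = 2.89e+02 cm^-3

2.89e+02


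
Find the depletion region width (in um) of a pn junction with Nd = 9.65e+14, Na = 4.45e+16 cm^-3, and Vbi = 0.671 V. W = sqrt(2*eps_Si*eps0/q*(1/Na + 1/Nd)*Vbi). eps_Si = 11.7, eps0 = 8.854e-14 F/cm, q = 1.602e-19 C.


Step 1: 1/Na + 1/Nd = 1/4.45e+16 + 1/9.65e+14 = 1.05874e-15
Step 2: 2*eps*eps0/q = 2*11.7*8.854e-14/1.602e-19 = 1.293281e+07
Step 3: W^2 = 1.293281e+07 * 1.05874e-15 * 0.671 = 9.18766e-09
Step 4: W = sqrt(9.18766e-09) = 9.585e-05 cm = 0.9585 um

0.9585


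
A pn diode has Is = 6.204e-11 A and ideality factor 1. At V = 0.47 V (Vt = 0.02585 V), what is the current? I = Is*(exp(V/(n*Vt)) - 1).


Step 1: V/(n*Vt) = 0.47/(1*0.02585) = 18.1818
Step 2: exp(18.1818) = 7.8751e+07
Step 3: I = 6.204e-11 * (7.8751e+07 - 1) = 4.89e-03 A

4.89e-03


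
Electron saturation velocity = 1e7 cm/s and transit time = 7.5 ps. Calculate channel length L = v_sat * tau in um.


Step 1: tau in seconds = 7.5 ps * 1e-12 = 7.5000e-12 s
Step 2: L = v_sat * tau = 1e7 * 7.5000e-12 = 7.5000e-05 cm
Step 3: L in um = 7.5000e-05 * 1e4 = 0.75 um

0.75


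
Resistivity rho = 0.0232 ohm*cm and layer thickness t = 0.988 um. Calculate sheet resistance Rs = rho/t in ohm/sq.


Step 1: Convert thickness to cm: t = 0.988 um = 9.8800e-05 cm
Step 2: Rs = rho / t = 0.0232 / 9.8800e-05
Step 3: Rs = 234.8 ohm/sq

234.8


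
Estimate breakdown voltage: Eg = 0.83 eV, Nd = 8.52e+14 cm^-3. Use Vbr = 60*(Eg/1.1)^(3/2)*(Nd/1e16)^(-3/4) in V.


Step 1: Eg/1.1 = 0.83/1.1 = 0.754545
Step 2: (Eg/1.1)^1.5 = 0.754545^1.5 = 0.655432
Step 3: (Nd/1e16)^(-0.75) = (0.0852)^(-0.75) = 6.341183
Step 4: Vbr = 60 * 0.655432 * 6.341183 = 249.4 V

249.4


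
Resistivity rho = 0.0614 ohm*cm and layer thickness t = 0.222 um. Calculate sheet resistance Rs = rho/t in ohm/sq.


Step 1: Convert thickness to cm: t = 0.222 um = 2.2200e-05 cm
Step 2: Rs = rho / t = 0.0614 / 2.2200e-05
Step 3: Rs = 2765.8 ohm/sq

2765.8


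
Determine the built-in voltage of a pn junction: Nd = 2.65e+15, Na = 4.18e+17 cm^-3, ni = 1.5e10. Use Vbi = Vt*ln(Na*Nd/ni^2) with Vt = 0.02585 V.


Step 1: Compute Na*Nd/ni^2 = 4.18e+17 * 2.65e+15 / (1.5e10)^2 = 4.9231e+12
Step 2: ln(4.9231e+12) = 29.2250
Step 3: Vbi = 0.02585 * 29.2250 = 0.755 V

0.755


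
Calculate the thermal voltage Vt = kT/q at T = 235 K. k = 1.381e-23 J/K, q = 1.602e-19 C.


Step 1: kT = 1.381e-23 * 235 = 3.24535e-21 J
Step 2: Vt = kT/q = 3.24535e-21 / 1.602e-19
Step 3: Vt = 0.02026 V

0.02026


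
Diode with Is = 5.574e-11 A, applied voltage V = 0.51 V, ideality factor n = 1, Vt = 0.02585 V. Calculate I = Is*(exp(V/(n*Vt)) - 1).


Step 1: V/(n*Vt) = 0.51/(1*0.02585) = 19.7292
Step 2: exp(19.7292) = 3.7007e+08
Step 3: I = 5.574e-11 * (3.7007e+08 - 1) = 2.06e-02 A

2.06e-02


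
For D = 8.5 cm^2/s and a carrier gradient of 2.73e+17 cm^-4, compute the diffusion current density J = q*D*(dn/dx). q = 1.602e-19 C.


Step 1: J = q * D * (dn/dx)
Step 2: J = 1.602e-19 * 8.5 * 2.73e+17
Step 3: J = 3.72e-01 A/cm^2

3.72e-01


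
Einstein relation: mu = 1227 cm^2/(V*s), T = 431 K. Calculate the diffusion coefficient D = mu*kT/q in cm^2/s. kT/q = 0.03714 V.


Step 1: D = mu * (kT/q)
Step 2: D = 1227 * 0.03714
Step 3: D = 45.57 cm^2/s

45.57


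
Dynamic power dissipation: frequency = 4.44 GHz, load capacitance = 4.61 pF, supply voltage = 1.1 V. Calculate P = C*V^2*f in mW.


Step 1: V^2 = 1.1^2 = 1.21 V^2
Step 2: P = C*V^2*f = 4.61e-12 F * 1.21 * 4.44e9 Hz
Step 3: P = 2.4766764e-02 W
Step 4: P = 24.767 mW

24.767


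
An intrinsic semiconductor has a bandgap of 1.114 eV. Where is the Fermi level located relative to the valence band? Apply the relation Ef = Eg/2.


Step 1: For an intrinsic semiconductor, the Fermi level sits at midgap.
Step 2: Ef = Eg / 2 = 1.114 / 2 = 0.557 eV

0.557


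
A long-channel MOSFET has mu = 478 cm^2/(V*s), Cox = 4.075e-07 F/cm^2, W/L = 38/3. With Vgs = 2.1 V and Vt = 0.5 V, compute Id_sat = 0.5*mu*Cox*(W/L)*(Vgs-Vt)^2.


Step 1: Overdrive voltage Vov = Vgs - Vt = 2.1 - 0.5 = 1.6 V
Step 2: W/L = 38/3 = 12.6667
Step 3: Id = 0.5 * 478 * 4.075e-07 * 12.6667 * 1.6^2
Step 4: Id = 3.16e-03 A

3.16e-03


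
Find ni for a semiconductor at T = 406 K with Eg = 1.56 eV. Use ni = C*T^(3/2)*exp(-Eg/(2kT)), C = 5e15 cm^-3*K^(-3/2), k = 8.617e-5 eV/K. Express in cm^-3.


Step 1: Compute kT = 8.617e-5 * 406 = 0.03498502 eV
Step 2: Exponent = -Eg/(2kT) = -1.56/(2*0.03498502) = -22.29526
Step 3: T^(3/2) = 406^1.5 = 8180.67
Step 4: ni = 5e15 * 8180.67 * exp(-22.29526) = 8.49e+09 cm^-3

8.49e+09


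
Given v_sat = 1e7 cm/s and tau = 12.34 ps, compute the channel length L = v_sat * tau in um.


Step 1: tau in seconds = 12.34 ps * 1e-12 = 1.2340e-11 s
Step 2: L = v_sat * tau = 1e7 * 1.2340e-11 = 1.2340e-04 cm
Step 3: L in um = 1.2340e-04 * 1e4 = 1.234 um

1.234


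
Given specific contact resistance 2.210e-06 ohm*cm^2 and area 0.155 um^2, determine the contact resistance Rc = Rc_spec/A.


Step 1: Convert area to cm^2: 0.155 um^2 = 1.5500e-09 cm^2
Step 2: Rc = Rc_spec / A = 2.210e-06 / 1.5500e-09
Step 3: Rc = 1.43e+03 ohms

1.43e+03


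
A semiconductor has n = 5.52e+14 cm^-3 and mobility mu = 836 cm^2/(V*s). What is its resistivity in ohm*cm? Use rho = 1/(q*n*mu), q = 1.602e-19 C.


Step 1: sigma = q * n * mu = 1.602e-19 * 5.52e+14 * 836 = 7.39278e-02 S/cm
Step 2: rho = 1 / sigma = 1 / 7.39278e-02 = 13.53 ohm*cm

13.53


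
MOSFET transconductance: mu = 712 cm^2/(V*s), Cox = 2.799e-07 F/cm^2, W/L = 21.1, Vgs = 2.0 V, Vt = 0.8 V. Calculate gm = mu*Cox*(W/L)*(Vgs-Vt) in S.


Step 1: Vov = Vgs - Vt = 2.0 - 0.8 = 1.2 V
Step 2: gm = mu * Cox * (W/L) * Vov
Step 3: gm = 712 * 2.799e-07 * 21.1 * 1.2 = 5.05e-03 S

5.05e-03


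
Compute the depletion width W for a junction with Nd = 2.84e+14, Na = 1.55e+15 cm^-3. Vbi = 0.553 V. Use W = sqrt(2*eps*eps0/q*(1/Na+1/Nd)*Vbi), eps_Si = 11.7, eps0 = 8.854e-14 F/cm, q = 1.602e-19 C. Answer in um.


Step 1: 1/Na + 1/Nd = 1/1.55e+15 + 1/2.84e+14 = 4.16629e-15
Step 2: 2*eps*eps0/q = 2*11.7*8.854e-14/1.602e-19 = 1.293281e+07
Step 3: W^2 = 1.293281e+07 * 4.16629e-15 * 0.553 = 2.97967e-08
Step 4: W = sqrt(2.97967e-08) = 1.726e-04 cm = 1.726 um

1.726


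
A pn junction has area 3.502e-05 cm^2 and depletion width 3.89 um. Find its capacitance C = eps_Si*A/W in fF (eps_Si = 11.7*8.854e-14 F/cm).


Step 1: eps_Si = 11.7 * 8.854e-14 = 1.035918e-12 F/cm
Step 2: W in cm = 3.89 * 1e-4 = 3.89e-04 cm
Step 3: C = 1.035918e-12 * 3.502e-05 / 3.89e-04 = 9.325925e-14 F
Step 4: C = 93.26 fF

93.26


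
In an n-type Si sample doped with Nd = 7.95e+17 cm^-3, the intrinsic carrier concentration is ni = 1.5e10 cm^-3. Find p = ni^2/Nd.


Step 1: Since Nd >> ni, n ≈ Nd = 7.95e+17 cm^-3
Step 2: p = ni^2 / n = (1.5e10)^2 / 7.95e+17
Step 3: p = 2.25e20 / 7.95e+17 = 2.83e+02 cm^-3

2.83e+02


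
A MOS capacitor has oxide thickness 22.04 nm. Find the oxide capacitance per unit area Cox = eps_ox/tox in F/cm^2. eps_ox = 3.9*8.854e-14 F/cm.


Step 1: eps_ox = 3.9 * 8.854e-14 = 3.45306e-13 F/cm
Step 2: tox in cm = 22.04 nm * 1e-7 = 2.2040e-06 cm
Step 3: Cox = 3.45306e-13 / 2.2040e-06 = 1.57e-07 F/cm^2

1.57e-07


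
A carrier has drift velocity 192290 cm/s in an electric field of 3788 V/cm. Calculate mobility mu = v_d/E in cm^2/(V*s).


Step 1: mu = v_d / E
Step 2: mu = 192290 / 3788
Step 3: mu = 50.76 cm^2/(V*s)

50.76


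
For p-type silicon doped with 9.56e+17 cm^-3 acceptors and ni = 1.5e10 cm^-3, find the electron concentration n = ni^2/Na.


Step 1: Majority hole concentration p ≈ Na = 9.56e+17 cm^-3
Step 2: n = ni^2 / Na = (1.5e10)^2 / 9.56e+17
Step 3: n = 2.35e+02 cm^-3

2.35e+02


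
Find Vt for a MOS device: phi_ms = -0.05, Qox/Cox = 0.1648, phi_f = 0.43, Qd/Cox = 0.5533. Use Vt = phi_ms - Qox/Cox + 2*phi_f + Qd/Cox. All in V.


Step 1: Vt = phi_ms - Qox/Cox + 2*phi_f + Qd/Cox
Step 2: Vt = -0.05 - 0.1648 + 2*0.43 + 0.5533
Step 3: Vt = -0.05 - 0.1648 + 0.86 + 0.5533
Step 4: Vt = 1.1985 V

1.1985


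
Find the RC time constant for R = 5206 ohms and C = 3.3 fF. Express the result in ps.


Step 1: tau = R * C
Step 2: tau = 5206 * 3.3 fF = 5206 * 3.3e-15 F
Step 3: tau = 1.71798e-11 s = 17.1798 ps

17.1798


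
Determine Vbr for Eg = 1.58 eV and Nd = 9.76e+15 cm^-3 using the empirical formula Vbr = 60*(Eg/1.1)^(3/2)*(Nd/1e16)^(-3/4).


Step 1: Eg/1.1 = 1.58/1.1 = 1.436364
Step 2: (Eg/1.1)^1.5 = 1.436364^1.5 = 1.721459
Step 3: (Nd/1e16)^(-0.75) = (0.976)^(-0.75) = 1.018387
Step 4: Vbr = 60 * 1.721459 * 1.018387 = 105.2 V

105.2


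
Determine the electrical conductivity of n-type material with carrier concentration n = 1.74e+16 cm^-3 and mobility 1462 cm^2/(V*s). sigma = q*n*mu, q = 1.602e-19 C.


Step 1: sigma = q * n * mu
Step 2: sigma = 1.602e-19 * 1.74e+16 * 1462
Step 3: sigma = 4.075e+00 S/cm

4.075e+00


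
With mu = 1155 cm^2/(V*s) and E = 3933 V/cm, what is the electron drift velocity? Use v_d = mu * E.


Step 1: v_d = mu * E
Step 2: v_d = 1155 * 3933 = 4542615
Step 3: v_d = 4.54e+06 cm/s

4.54e+06


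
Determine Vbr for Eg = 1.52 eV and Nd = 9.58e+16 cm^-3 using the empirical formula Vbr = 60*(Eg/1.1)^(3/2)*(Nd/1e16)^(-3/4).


Step 1: Eg/1.1 = 1.52/1.1 = 1.381818
Step 2: (Eg/1.1)^1.5 = 1.381818^1.5 = 1.624337
Step 3: (Nd/1e16)^(-0.75) = (9.58)^(-0.75) = 0.183644
Step 4: Vbr = 60 * 1.624337 * 0.183644 = 17.9 V

17.9


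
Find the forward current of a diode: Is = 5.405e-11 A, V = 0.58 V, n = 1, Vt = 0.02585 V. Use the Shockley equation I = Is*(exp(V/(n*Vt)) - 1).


Step 1: V/(n*Vt) = 0.58/(1*0.02585) = 22.4371
Step 2: exp(22.4371) = 5.5502e+09
Step 3: I = 5.405e-11 * (5.5502e+09 - 1) = 3.00e-01 A

3.00e-01


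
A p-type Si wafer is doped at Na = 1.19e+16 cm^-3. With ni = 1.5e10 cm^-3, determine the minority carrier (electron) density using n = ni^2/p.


Step 1: Majority hole concentration p ≈ Na = 1.19e+16 cm^-3
Step 2: n = ni^2 / Na = (1.5e10)^2 / 1.19e+16
Step 3: n = 1.89e+04 cm^-3

1.89e+04


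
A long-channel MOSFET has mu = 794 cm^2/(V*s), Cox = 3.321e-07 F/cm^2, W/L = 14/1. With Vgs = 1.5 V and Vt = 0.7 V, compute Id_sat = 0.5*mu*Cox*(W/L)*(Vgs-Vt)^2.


Step 1: Overdrive voltage Vov = Vgs - Vt = 1.5 - 0.7 = 0.8 V
Step 2: W/L = 14/1 = 14
Step 3: Id = 0.5 * 794 * 3.321e-07 * 14 * 0.8^2
Step 4: Id = 1.18e-03 A

1.18e-03


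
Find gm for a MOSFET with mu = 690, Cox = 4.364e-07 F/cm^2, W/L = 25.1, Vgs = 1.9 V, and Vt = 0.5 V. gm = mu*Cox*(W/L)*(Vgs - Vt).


Step 1: Vov = Vgs - Vt = 1.9 - 0.5 = 1.4 V
Step 2: gm = mu * Cox * (W/L) * Vov
Step 3: gm = 690 * 4.364e-07 * 25.1 * 1.4 = 1.06e-02 S

1.06e-02


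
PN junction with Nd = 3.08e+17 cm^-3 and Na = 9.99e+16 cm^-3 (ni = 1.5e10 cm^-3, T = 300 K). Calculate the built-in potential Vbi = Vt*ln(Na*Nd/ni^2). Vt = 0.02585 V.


Step 1: Compute Na*Nd/ni^2 = 9.99e+16 * 3.08e+17 / (1.5e10)^2 = 1.3675e+14
Step 2: ln(1.3675e+14) = 32.5492
Step 3: Vbi = 0.02585 * 32.5492 = 0.841 V

0.841


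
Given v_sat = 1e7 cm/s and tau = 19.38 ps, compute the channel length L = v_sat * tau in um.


Step 1: tau in seconds = 19.38 ps * 1e-12 = 1.9380e-11 s
Step 2: L = v_sat * tau = 1e7 * 1.9380e-11 = 1.9380e-04 cm
Step 3: L in um = 1.9380e-04 * 1e4 = 1.938 um

1.938


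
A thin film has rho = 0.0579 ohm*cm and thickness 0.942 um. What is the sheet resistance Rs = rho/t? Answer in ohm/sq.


Step 1: Convert thickness to cm: t = 0.942 um = 9.4200e-05 cm
Step 2: Rs = rho / t = 0.0579 / 9.4200e-05
Step 3: Rs = 614.6 ohm/sq

614.6


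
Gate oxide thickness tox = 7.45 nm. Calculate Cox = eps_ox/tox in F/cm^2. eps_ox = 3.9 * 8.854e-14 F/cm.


Step 1: eps_ox = 3.9 * 8.854e-14 = 3.45306e-13 F/cm
Step 2: tox in cm = 7.45 nm * 1e-7 = 7.4500e-07 cm
Step 3: Cox = 3.45306e-13 / 7.4500e-07 = 4.63e-07 F/cm^2

4.63e-07


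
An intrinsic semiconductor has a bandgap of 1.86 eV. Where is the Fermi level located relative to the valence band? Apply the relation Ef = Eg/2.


Step 1: For an intrinsic semiconductor, the Fermi level sits at midgap.
Step 2: Ef = Eg / 2 = 1.86 / 2 = 0.93 eV

0.93


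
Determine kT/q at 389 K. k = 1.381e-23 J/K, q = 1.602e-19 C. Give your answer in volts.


Step 1: kT = 1.381e-23 * 389 = 5.37209e-21 J
Step 2: Vt = kT/q = 5.37209e-21 / 1.602e-19
Step 3: Vt = 0.03353 V

0.03353


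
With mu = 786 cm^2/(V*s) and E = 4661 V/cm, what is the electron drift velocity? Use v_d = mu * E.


Step 1: v_d = mu * E
Step 2: v_d = 786 * 4661 = 3663546
Step 3: v_d = 3.66e+06 cm/s

3.66e+06


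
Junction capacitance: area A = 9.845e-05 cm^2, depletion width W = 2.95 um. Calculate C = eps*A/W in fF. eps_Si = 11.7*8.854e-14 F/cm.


Step 1: eps_Si = 11.7 * 8.854e-14 = 1.035918e-12 F/cm
Step 2: W in cm = 2.95 * 1e-4 = 2.95e-04 cm
Step 3: C = 1.035918e-12 * 9.845e-05 / 2.95e-04 = 3.457157e-13 F
Step 4: C = 345.72 fF

345.72


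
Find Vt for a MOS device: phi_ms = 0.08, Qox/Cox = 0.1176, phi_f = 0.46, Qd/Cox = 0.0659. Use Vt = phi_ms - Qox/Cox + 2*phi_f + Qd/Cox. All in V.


Step 1: Vt = phi_ms - Qox/Cox + 2*phi_f + Qd/Cox
Step 2: Vt = 0.08 - 0.1176 + 2*0.46 + 0.0659
Step 3: Vt = 0.08 - 0.1176 + 0.92 + 0.0659
Step 4: Vt = 0.9483 V

0.9483


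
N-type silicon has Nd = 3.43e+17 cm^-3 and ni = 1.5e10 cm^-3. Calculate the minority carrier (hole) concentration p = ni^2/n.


Step 1: Since Nd >> ni, n ≈ Nd = 3.43e+17 cm^-3
Step 2: p = ni^2 / n = (1.5e10)^2 / 3.43e+17
Step 3: p = 2.25e20 / 3.43e+17 = 6.56e+02 cm^-3

6.56e+02


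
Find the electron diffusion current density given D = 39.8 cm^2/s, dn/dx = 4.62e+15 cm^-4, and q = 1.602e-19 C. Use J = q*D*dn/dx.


Step 1: J = q * D * (dn/dx)
Step 2: J = 1.602e-19 * 39.8 * 4.62e+15
Step 3: J = 2.95e-02 A/cm^2

2.95e-02


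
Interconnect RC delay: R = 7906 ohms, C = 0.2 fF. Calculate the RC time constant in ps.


Step 1: tau = R * C
Step 2: tau = 7906 * 0.2 fF = 7906 * 2.0e-16 F
Step 3: tau = 1.5812e-12 s = 1.5812 ps

1.5812


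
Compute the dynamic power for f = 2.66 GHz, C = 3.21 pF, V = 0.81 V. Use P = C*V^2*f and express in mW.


Step 1: V^2 = 0.81^2 = 0.6561 V^2
Step 2: P = C*V^2*f = 3.21e-12 F * 0.6561 * 2.66e9 Hz
Step 3: P = 5.60217546e-03 W
Step 4: P = 5.602 mW

5.602


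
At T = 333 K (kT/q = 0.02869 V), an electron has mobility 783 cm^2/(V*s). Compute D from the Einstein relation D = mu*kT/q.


Step 1: D = mu * (kT/q)
Step 2: D = 783 * 0.02869
Step 3: D = 22.46 cm^2/s

22.46


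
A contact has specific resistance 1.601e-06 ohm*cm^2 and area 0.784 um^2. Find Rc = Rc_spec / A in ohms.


Step 1: Convert area to cm^2: 0.784 um^2 = 7.8400e-09 cm^2
Step 2: Rc = Rc_spec / A = 1.601e-06 / 7.8400e-09
Step 3: Rc = 2.04e+02 ohms

2.04e+02


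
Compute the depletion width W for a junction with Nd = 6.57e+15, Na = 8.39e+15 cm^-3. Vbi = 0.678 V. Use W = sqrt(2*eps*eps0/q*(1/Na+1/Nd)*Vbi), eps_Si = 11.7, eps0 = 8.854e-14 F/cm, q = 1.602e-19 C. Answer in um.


Step 1: 1/Na + 1/Nd = 1/8.39e+15 + 1/6.57e+15 = 2.71397e-16
Step 2: 2*eps*eps0/q = 2*11.7*8.854e-14/1.602e-19 = 1.293281e+07
Step 3: W^2 = 1.293281e+07 * 2.71397e-16 * 0.678 = 2.37973e-09
Step 4: W = sqrt(2.37973e-09) = 4.878e-05 cm = 0.4878 um

0.4878


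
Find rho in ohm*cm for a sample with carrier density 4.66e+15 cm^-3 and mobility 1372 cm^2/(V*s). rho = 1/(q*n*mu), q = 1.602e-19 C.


Step 1: sigma = q * n * mu = 1.602e-19 * 4.66e+15 * 1372 = 1.02424e+00 S/cm
Step 2: rho = 1 / sigma = 1 / 1.02424e+00 = 0.9763 ohm*cm

0.9763


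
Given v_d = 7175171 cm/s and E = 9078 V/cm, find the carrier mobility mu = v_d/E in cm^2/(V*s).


Step 1: mu = v_d / E
Step 2: mu = 7175171 / 9078
Step 3: mu = 790.39 cm^2/(V*s)

790.39


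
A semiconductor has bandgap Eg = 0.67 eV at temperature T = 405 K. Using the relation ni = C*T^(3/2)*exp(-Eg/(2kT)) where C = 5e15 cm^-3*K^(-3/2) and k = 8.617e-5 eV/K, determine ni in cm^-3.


Step 1: Compute kT = 8.617e-5 * 405 = 0.03489885 eV
Step 2: Exponent = -Eg/(2kT) = -0.67/(2*0.03489885) = -9.59917
Step 3: T^(3/2) = 405^1.5 = 8150.47
Step 4: ni = 5e15 * 8150.47 * exp(-9.59917) = 2.76e+15 cm^-3

2.76e+15


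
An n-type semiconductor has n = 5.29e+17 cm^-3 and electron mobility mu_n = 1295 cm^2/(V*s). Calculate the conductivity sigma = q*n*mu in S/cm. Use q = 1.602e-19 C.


Step 1: sigma = q * n * mu
Step 2: sigma = 1.602e-19 * 5.29e+17 * 1295
Step 3: sigma = 1.097e+02 S/cm

1.097e+02


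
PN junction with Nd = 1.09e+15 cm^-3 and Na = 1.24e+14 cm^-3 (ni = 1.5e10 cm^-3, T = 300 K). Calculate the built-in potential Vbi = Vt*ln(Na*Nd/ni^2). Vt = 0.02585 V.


Step 1: Compute Na*Nd/ni^2 = 1.24e+14 * 1.09e+15 / (1.5e10)^2 = 6.0071e+08
Step 2: ln(6.0071e+08) = 20.2136
Step 3: Vbi = 0.02585 * 20.2136 = 0.523 V

0.523


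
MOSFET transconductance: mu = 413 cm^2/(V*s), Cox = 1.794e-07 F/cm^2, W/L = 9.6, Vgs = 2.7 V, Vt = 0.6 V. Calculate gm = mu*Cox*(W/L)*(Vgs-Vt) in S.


Step 1: Vov = Vgs - Vt = 2.7 - 0.6 = 2.1 V
Step 2: gm = mu * Cox * (W/L) * Vov
Step 3: gm = 413 * 1.794e-07 * 9.6 * 2.1 = 1.49e-03 S

1.49e-03


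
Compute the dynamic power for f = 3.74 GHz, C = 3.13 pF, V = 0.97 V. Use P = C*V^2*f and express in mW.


Step 1: V^2 = 0.97^2 = 0.9409 V^2
Step 2: P = C*V^2*f = 3.13e-12 F * 0.9409 * 3.74e9 Hz
Step 3: P = 1.101436358e-02 W
Step 4: P = 11.014 mW

11.014


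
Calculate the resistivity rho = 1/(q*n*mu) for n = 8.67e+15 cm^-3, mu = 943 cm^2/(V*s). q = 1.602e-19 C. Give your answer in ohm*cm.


Step 1: sigma = q * n * mu = 1.602e-19 * 8.67e+15 * 943 = 1.30976e+00 S/cm
Step 2: rho = 1 / sigma = 1 / 1.30976e+00 = 0.7635 ohm*cm

0.7635


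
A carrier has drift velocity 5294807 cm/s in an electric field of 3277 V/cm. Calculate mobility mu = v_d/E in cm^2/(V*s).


Step 1: mu = v_d / E
Step 2: mu = 5294807 / 3277
Step 3: mu = 1615.75 cm^2/(V*s)

1615.75


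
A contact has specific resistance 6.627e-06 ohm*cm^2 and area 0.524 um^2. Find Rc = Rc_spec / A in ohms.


Step 1: Convert area to cm^2: 0.524 um^2 = 5.2400e-09 cm^2
Step 2: Rc = Rc_spec / A = 6.627e-06 / 5.2400e-09
Step 3: Rc = 1.26e+03 ohms

1.26e+03


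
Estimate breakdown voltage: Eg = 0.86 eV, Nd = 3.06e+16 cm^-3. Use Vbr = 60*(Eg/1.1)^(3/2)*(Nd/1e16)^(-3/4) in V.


Step 1: Eg/1.1 = 0.86/1.1 = 0.781818
Step 2: (Eg/1.1)^1.5 = 0.781818^1.5 = 0.691287
Step 3: (Nd/1e16)^(-0.75) = (3.06)^(-0.75) = 0.432224
Step 4: Vbr = 60 * 0.691287 * 0.432224 = 17.9 V

17.9


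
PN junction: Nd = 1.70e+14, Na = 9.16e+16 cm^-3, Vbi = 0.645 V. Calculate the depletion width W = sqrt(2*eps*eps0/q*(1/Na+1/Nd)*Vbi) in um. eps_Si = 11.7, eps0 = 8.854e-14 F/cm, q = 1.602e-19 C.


Step 1: 1/Na + 1/Nd = 1/9.16e+16 + 1/1.70e+14 = 5.89327e-15
Step 2: 2*eps*eps0/q = 2*11.7*8.854e-14/1.602e-19 = 1.293281e+07
Step 3: W^2 = 1.293281e+07 * 5.89327e-15 * 0.645 = 4.91597e-08
Step 4: W = sqrt(4.91597e-08) = 2.217e-04 cm = 2.217 um

2.217


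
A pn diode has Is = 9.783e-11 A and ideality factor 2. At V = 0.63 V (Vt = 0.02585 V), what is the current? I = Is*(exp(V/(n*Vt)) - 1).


Step 1: V/(n*Vt) = 0.63/(2*0.02585) = 12.1857
Step 2: exp(12.1857) = 1.9597e+05
Step 3: I = 9.783e-11 * (1.9597e+05 - 1) = 1.92e-05 A

1.92e-05


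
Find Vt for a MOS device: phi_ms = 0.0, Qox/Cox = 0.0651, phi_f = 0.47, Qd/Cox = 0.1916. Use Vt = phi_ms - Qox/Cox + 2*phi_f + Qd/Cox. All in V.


Step 1: Vt = phi_ms - Qox/Cox + 2*phi_f + Qd/Cox
Step 2: Vt = 0.0 - 0.0651 + 2*0.47 + 0.1916
Step 3: Vt = 0.0 - 0.0651 + 0.94 + 0.1916
Step 4: Vt = 1.0665 V

1.0665


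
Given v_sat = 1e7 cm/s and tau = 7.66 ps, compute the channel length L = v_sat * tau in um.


Step 1: tau in seconds = 7.66 ps * 1e-12 = 7.6600e-12 s
Step 2: L = v_sat * tau = 1e7 * 7.6600e-12 = 7.6600e-05 cm
Step 3: L in um = 7.6600e-05 * 1e4 = 0.766 um

0.766
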